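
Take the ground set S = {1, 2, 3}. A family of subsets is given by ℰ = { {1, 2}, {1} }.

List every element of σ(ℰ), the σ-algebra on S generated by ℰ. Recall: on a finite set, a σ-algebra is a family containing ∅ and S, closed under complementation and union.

|σ(ℰ)| = 8.  σ(ℰ) = { {}, {1}, {2}, {3}, {1, 2}, {1, 3}, {2, 3}, S }

Derivation:
Take S₀ = ℰ ∪ {∅, S} = { {}, {1}, {1, 2}, S }.
Step 1 (2 new):
  {3}  = S∖{1, 2}
  {2, 3}  = S∖{1}
  (now 6)
Step 2. New:
  {1, 3}  = {3} ∪ {1}
  (now 7)
Step 3: +1 →
  {2}  = S∖{1, 3}
  (now 8)
Step 4: closed — nothing new.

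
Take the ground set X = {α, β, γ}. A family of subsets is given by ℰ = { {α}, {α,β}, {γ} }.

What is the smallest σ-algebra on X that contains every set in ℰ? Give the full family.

Begin from { {}, {α}, {γ}, {α,β}, X } (that is, ℰ plus ∅ and X).
Pass 1: 2 new —
  {α,γ}  = {γ} ∪ {α}
  {β,γ}  = {α}ᶜ
  (now 7)
Pass 2 adds 1:
  {β}  = {α,γ}ᶜ
  (now 8)
Pass 3: stable.

|σ(ℰ)| = 8.  σ(ℰ) = { {}, {α}, {β}, {γ}, {α,β}, {α,γ}, {β,γ}, X }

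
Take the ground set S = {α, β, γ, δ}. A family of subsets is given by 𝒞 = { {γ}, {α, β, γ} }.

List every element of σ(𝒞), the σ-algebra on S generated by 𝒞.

σ(𝒞) = { {}, {γ}, {δ}, {α, β}, {γ, δ}, {α, β, γ}, {α, β, δ}, S }

Derivation:
Seed the family with 𝒞 together with ∅ and S: { {}, {γ}, {α, β, γ}, S }.
Step 1. New:
  {δ}  = complement {α, β, γ}
  {α, β, δ}  = complement {γ}
  — 6 sets.
Step 2: 1 new —
  {γ, δ}  = {γ} ∪ {δ}
  — 7 sets.
Step 3 (1 new):
  {α, β}  = complement {γ, δ}
  — 8 sets.
After Step 4 the family is unchanged; done.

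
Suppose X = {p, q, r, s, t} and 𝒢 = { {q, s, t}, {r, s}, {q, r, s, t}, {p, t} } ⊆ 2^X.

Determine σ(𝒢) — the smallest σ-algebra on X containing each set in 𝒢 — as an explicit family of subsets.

Seed the family with 𝒢 together with ∅ and X: { ∅, {p, t}, {r, s}, {q, s, t}, {q, r, s, t}, X }.
Round 1. New:
  {p}  = ᶜ of {q, r, s, t}
  {p, r}  = ᶜ of {q, s, t}
  {p, q, t}  = ᶜ of {r, s}
  {q, r, s}  = ᶜ of {p, t}
  {p, q, s, t}  = {p, t} ∪ {q, s, t}
  {p, r, s, t}  = {r, s} ∪ {p, t}
  [12 total]
Round 2: 6 new —
  {q}  = ᶜ of {p, r, s, t}
  {r}  = ᶜ of {p, q, s, t}
  {p, r, s}  = {r, s} ∪ {p, r}
  {p, r, t}  = {p, r} ∪ {p, t}
  {p, q, r, s}  = {p, r} ∪ {q, r, s}
  {p, q, r, t}  = {p, q, t} ∪ {p, r}
  [18 total]
Round 3: +7 →
  {s}  = ᶜ of {p, q, r, t}
  {t}  = ᶜ of {p, q, r, s}
  {p, q}  = {q} ∪ {p}
  {q, r}  = {r} ∪ {q}
  {q, s}  = ᶜ of {p, r, t}
  {q, t}  = ᶜ of {p, r, s}
  {p, q, r}  = {p, r} ∪ {q}
  [25 total]
Round 4: 7 new —
  {p, s}  = {s} ∪ {p}
  {r, t}  = {t} ∪ {r}
  {s, t}  = ᶜ of {p, q, r}
  {p, q, s}  = {p, q} ∪ {s}
  {p, s, t}  = ᶜ of {q, r}
  {q, r, t}  = {q, t} ∪ {r}
  {r, s, t}  = ᶜ of {p, q}
  [32 total]
Round 5: closed — nothing new.

Therefore σ(𝒢) = { ∅, {p}, {q}, {r}, {s}, {t}, {p, q}, {p, r}, {p, s}, {p, t}, {q, r}, {q, s}, {q, t}, {r, s}, {r, t}, {s, t}, {p, q, r}, {p, q, s}, {p, q, t}, {p, r, s}, {p, r, t}, {p, s, t}, {q, r, s}, {q, r, t}, {q, s, t}, {r, s, t}, {p, q, r, s}, {p, q, r, t}, {p, q, s, t}, {p, r, s, t}, {q, r, s, t}, X } (|σ(𝒢)| = 32).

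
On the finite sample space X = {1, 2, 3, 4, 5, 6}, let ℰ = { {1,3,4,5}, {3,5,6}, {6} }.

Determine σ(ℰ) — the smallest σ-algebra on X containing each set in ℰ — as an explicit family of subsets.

Answer: σ(ℰ) = { ∅, {2}, {6}, {1,4}, {2,6}, {3,5}, {1,2,4}, {1,4,6}, {2,3,5}, {3,5,6}, {1,2,4,6}, {1,3,4,5}, {2,3,5,6}, {1,2,3,4,5}, {1,3,4,5,6}, X }

Trace:
Seed the family with ℰ together with ∅ and X: { ∅, {6}, {3,5,6}, {1,3,4,5}, X }.
Pass 1 adds 4:
  {2,6}  = ᶜ of {1,3,4,5}
  {1,2,4}  = ᶜ of {3,5,6}
  {1,2,3,4,5}  = ᶜ of {6}
  {1,3,4,5,6}  = {1,3,4,5} ∪ {3,5,6}
  |family| = 9
Pass 2 adds 3:
  {2}  = ᶜ of {1,3,4,5,6}
  {1,2,4,6}  = {2,6} ∪ {1,2,4}
  {2,3,5,6}  = {2,6} ∪ {3,5,6}
  |family| = 12
Pass 3 adds 2:
  {1,4}  = ᶜ of {2,3,5,6}
  {3,5}  = ᶜ of {1,2,4,6}
  |family| = 14
Pass 4: 2 new —
  {1,4,6}  = {1,4} ∪ {6}
  {2,3,5}  = {3,5} ∪ {2}
  |family| = 16
Pass 5: already closed under ᶜ and ∪.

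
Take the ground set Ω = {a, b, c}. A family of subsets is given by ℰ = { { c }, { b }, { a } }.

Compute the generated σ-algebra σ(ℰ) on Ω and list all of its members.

Initial family (5 sets): { ∅, { a }, { b }, { c }, Ω }.
Step 1 (3 new):
  { a, b }  = Ω∖{ c }
  { a, c }  = Ω∖{ b }
  { b, c }  = Ω∖{ a }
  — 8 sets.
Step 2: closed — nothing new.

σ(ℰ) = { ∅, { a }, { b }, { c }, { a, b }, { a, c }, { b, c }, Ω }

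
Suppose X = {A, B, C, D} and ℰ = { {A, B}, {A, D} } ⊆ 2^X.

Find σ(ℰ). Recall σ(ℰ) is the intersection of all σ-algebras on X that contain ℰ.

Begin from { {}, {A, B}, {A, D}, X } (that is, ℰ plus ∅ and X).
Pass 1 (3 new):
  {B, C}  = {A, D}ᶜ
  {C, D}  = {A, B}ᶜ
  {A, B, D}  = {A, B} ∪ {A, D}
  [7 total]
Pass 2: +4 →
  {C}  = {A, B, D}ᶜ
  {A, B, C}  = {B, C} ∪ {A, B}
  {A, C, D}  = {C, D} ∪ {A, D}
  {B, C, D}  = {C, D} ∪ {B, C}
  [11 total]
Pass 3: +3 →
  {A}  = {B, C, D}ᶜ
  {B}  = {A, C, D}ᶜ
  {D}  = {A, B, C}ᶜ
  [14 total]
Pass 4: 2 new —
  {A, C}  = {C} ∪ {A}
  {B, D}  = {D} ∪ {B}
  [16 total]
Pass 5: stable.

Hence σ(ℰ) has 16 members: { {}, {A}, {B}, {C}, {D}, {A, B}, {A, C}, {A, D}, {B, C}, {B, D}, {C, D}, {A, B, C}, {A, B, D}, {A, C, D}, {B, C, D}, X }.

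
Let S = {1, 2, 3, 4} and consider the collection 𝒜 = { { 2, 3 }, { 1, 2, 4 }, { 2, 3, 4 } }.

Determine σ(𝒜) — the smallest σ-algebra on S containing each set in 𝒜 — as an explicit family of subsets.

Answer: σ(𝒜) = { {}, { 1 }, { 2 }, { 3 }, { 4 }, { 1, 2 }, { 1, 3 }, { 1, 4 }, { 2, 3 }, { 2, 4 }, { 3, 4 }, { 1, 2, 3 }, { 1, 2, 4 }, { 1, 3, 4 }, { 2, 3, 4 }, S }

Working:
Initial family (5 sets): { {}, { 2, 3 }, { 1, 2, 4 }, { 2, 3, 4 }, S }.
Iteration 1 (3 new):
  { 1 }  = complement { 2, 3, 4 }
  { 3 }  = complement { 1, 2, 4 }
  { 1, 4 }  = complement { 2, 3 }
  |family| = 8
Iteration 2: 3 new —
  { 1, 3 }  = { 3 } ∪ { 1 }
  { 1, 2, 3 }  = { 2, 3 } ∪ { 1 }
  { 1, 3, 4 }  = { 3 } ∪ { 1, 4 }
  |family| = 11
Iteration 3 (3 new):
  { 2 }  = complement { 1, 3, 4 }
  { 4 }  = complement { 1, 2, 3 }
  { 2, 4 }  = complement { 1, 3 }
  |family| = 14
Iteration 4: 2 new —
  { 1, 2 }  = { 2 } ∪ { 1 }
  { 3, 4 }  = { 3 } ∪ { 4 }
  |family| = 16
Iteration 5 adds nothing — fixpoint reached.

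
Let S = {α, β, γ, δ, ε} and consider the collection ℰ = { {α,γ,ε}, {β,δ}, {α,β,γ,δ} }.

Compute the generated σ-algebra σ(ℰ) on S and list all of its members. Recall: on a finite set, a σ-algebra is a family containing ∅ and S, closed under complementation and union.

|σ(ℰ)| = 8.  σ(ℰ) = { {}, {ε}, {α,γ}, {β,δ}, {α,γ,ε}, {β,δ,ε}, {α,β,γ,δ}, S }

Working:
Begin from { {}, {β,δ}, {α,γ,ε}, {α,β,γ,δ}, S } (that is, ℰ plus ∅ and S).
Iteration 1 (1 new):
  {ε}  = {α,β,γ,δ}ᶜ
  [6 total]
Iteration 2: +1 →
  {β,δ,ε}  = {β,δ} ∪ {ε}
  [7 total]
Iteration 3: +1 →
  {α,γ}  = {β,δ,ε}ᶜ
  [8 total]
Iteration 4: already closed under ᶜ and ∪.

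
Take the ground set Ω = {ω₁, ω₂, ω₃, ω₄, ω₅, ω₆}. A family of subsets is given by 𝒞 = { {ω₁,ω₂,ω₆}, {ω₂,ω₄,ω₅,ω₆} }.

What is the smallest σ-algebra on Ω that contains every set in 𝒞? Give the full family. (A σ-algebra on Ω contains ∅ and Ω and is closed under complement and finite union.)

Initial family (4 sets): { {}, {ω₁,ω₂,ω₆}, {ω₂,ω₄,ω₅,ω₆}, Ω }.
Round 1: 3 new —
  {ω₁,ω₃}  = {ω₂,ω₄,ω₅,ω₆}ᶜ
  {ω₃,ω₄,ω₅}  = {ω₁,ω₂,ω₆}ᶜ
  {ω₁,ω₂,ω₄,ω₅,ω₆}  = {ω₂,ω₄,ω₅,ω₆} ∪ {ω₁,ω₂,ω₆}
  (now 7)
Round 2 (4 new):
  {ω₃}  = {ω₁,ω₂,ω₄,ω₅,ω₆}ᶜ
  {ω₁,ω₂,ω₃,ω₆}  = {ω₁,ω₃} ∪ {ω₁,ω₂,ω₆}
  {ω₁,ω₃,ω₄,ω₅}  = {ω₃,ω₄,ω₅} ∪ {ω₁,ω₃}
  {ω₂,ω₃,ω₄,ω₅,ω₆}  = {ω₃,ω₄,ω₅} ∪ {ω₂,ω₄,ω₅,ω₆}
  (now 11)
Round 3: +3 →
  {ω₁}  = {ω₂,ω₃,ω₄,ω₅,ω₆}ᶜ
  {ω₂,ω₆}  = {ω₁,ω₃,ω₄,ω₅}ᶜ
  {ω₄,ω₅}  = {ω₁,ω₂,ω₃,ω₆}ᶜ
  (now 14)
Round 4. New:
  {ω₁,ω₄,ω₅}  = {ω₄,ω₅} ∪ {ω₁}
  {ω₂,ω₃,ω₆}  = {ω₃} ∪ {ω₂,ω₆}
  (now 16)
Round 5: stable.

Therefore σ(𝒞) = { {}, {ω₁}, {ω₃}, {ω₁,ω₃}, {ω₂,ω₆}, {ω₄,ω₅}, {ω₁,ω₂,ω₆}, {ω₁,ω₄,ω₅}, {ω₂,ω₃,ω₆}, {ω₃,ω₄,ω₅}, {ω₁,ω₂,ω₃,ω₆}, {ω₁,ω₃,ω₄,ω₅}, {ω₂,ω₄,ω₅,ω₆}, {ω₁,ω₂,ω₄,ω₅,ω₆}, {ω₂,ω₃,ω₄,ω₅,ω₆}, Ω } (|σ(𝒞)| = 16).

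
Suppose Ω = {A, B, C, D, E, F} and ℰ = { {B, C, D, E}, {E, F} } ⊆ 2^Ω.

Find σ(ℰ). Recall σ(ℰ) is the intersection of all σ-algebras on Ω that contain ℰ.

Begin from { ∅, {E, F}, {B, C, D, E}, Ω } (that is, ℰ plus ∅ and Ω).
Round 1 (3 new):
  {A, F}  = ᶜ of {B, C, D, E}
  {A, B, C, D}  = ᶜ of {E, F}
  {B, C, D, E, F}  = {B, C, D, E} ∪ {E, F}
  (now 7)
Round 2 (4 new):
  {A}  = ᶜ of {B, C, D, E, F}
  {A, E, F}  = {E, F} ∪ {A, F}
  {A, B, C, D, E}  = {A, B, C, D} ∪ {B, C, D, E}
  {A, B, C, D, F}  = {A, F} ∪ {A, B, C, D}
  (now 11)
Round 3 (3 new):
  {E}  = ᶜ of {A, B, C, D, F}
  {F}  = ᶜ of {A, B, C, D, E}
  {B, C, D}  = ᶜ of {A, E, F}
  (now 14)
Round 4. New:
  {A, E}  = {E} ∪ {A}
  {B, C, D, F}  = {B, C, D} ∪ {F}
  (now 16)
Round 5 adds nothing — fixpoint reached.

Therefore σ(ℰ) = { ∅, {A}, {E}, {F}, {A, E}, {A, F}, {E, F}, {A, E, F}, {B, C, D}, {A, B, C, D}, {B, C, D, E}, {B, C, D, F}, {A, B, C, D, E}, {A, B, C, D, F}, {B, C, D, E, F}, Ω } (|σ(ℰ)| = 16).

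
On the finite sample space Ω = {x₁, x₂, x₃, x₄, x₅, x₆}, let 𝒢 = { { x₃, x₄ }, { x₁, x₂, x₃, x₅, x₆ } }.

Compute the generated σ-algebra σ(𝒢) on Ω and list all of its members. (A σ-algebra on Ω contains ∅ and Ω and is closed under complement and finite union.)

Start: 𝒢 ∪ {∅, Ω} = { ∅, { x₃, x₄ }, { x₁, x₂, x₃, x₅, x₆ }, Ω }.
Round 1: +2 →
  { x₄ }  = ᶜ of { x₁, x₂, x₃, x₅, x₆ }
  { x₁, x₂, x₅, x₆ }  = ᶜ of { x₃, x₄ }
Round 2 (1 new):
  { x₁, x₂, x₄, x₅, x₆ }  = { x₄ } ∪ { x₁, x₂, x₅, x₆ }
Round 3 (1 new):
  { x₃ }  = ᶜ of { x₁, x₂, x₄, x₅, x₆ }
Round 4: stable.

Therefore σ(𝒢) = { ∅, { x₃ }, { x₄ }, { x₃, x₄ }, { x₁, x₂, x₅, x₆ }, { x₁, x₂, x₃, x₅, x₆ }, { x₁, x₂, x₄, x₅, x₆ }, Ω } (|σ(𝒢)| = 8).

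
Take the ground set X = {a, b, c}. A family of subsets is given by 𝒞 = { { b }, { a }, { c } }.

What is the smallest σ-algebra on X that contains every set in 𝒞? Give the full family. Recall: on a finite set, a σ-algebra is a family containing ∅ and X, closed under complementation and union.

Begin from { ∅, { a }, { b }, { c }, X } (that is, 𝒞 plus ∅ and X).
Step 1. New:
  { a, b }  = ᶜ of { c }
  { a, c }  = ᶜ of { b }
  { b, c }  = ᶜ of { a }
  |family| = 8
Step 2: already closed under ᶜ and ∪.

Therefore σ(𝒞) = { ∅, { a }, { b }, { c }, { a, b }, { a, c }, { b, c }, X } (|σ(𝒞)| = 8).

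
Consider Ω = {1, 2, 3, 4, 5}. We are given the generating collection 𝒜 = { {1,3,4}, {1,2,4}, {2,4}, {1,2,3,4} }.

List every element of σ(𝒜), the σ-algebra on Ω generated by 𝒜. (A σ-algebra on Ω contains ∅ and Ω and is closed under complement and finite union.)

Answer: σ(𝒜) = { ∅, {1}, {2}, {3}, {4}, {5}, {1,2}, {1,3}, {1,4}, {1,5}, {2,3}, {2,4}, {2,5}, {3,4}, {3,5}, {4,5}, {1,2,3}, {1,2,4}, {1,2,5}, {1,3,4}, {1,3,5}, {1,4,5}, {2,3,4}, {2,3,5}, {2,4,5}, {3,4,5}, {1,2,3,4}, {1,2,3,5}, {1,2,4,5}, {1,3,4,5}, {2,3,4,5}, Ω }

Derivation:
Take S₀ = 𝒜 ∪ {∅, Ω} = { ∅, {2,4}, {1,2,4}, {1,3,4}, {1,2,3,4}, Ω }.
Iteration 1: +4 →
  {5}  = Ω∖{1,2,3,4}
  {2,5}  = Ω∖{1,3,4}
  {3,5}  = Ω∖{1,2,4}
  {1,3,5}  = Ω∖{2,4}
  [10 total]
Iteration 2 adds 6:
  {2,3,5}  = {2,5} ∪ {3,5}
  {2,4,5}  = {2,5} ∪ {2,4}
  {1,2,3,5}  = {2,5} ∪ {1,3,5}
  {1,2,4,5}  = {2,5} ∪ {1,2,4}
  {1,3,4,5}  = {1,3,5} ∪ {1,3,4}
  {2,3,4,5}  = {3,5} ∪ {2,4}
  [16 total]
Iteration 3: +6 →
  {1}  = Ω∖{2,3,4,5}
  {2}  = Ω∖{1,3,4,5}
  {3}  = Ω∖{1,2,4,5}
  {4}  = Ω∖{1,2,3,5}
  {1,3}  = Ω∖{2,4,5}
  {1,4}  = Ω∖{2,3,5}
  [22 total]
Iteration 4. New:
  {1,2}  = {2} ∪ {1}
  {1,5}  = {5} ∪ {1}
  {2,3}  = {2} ∪ {3}
  {3,4}  = {3} ∪ {4}
  {4,5}  = {5} ∪ {4}
  {1,2,3}  = {2} ∪ {1,3}
  {1,2,5}  = {2,5} ∪ {1}
  {1,4,5}  = {5} ∪ {1,4}
  {2,3,4}  = {3} ∪ {2,4}
  {3,4,5}  = {4} ∪ {3,5}
  [32 total]
Iteration 5 adds nothing — fixpoint reached.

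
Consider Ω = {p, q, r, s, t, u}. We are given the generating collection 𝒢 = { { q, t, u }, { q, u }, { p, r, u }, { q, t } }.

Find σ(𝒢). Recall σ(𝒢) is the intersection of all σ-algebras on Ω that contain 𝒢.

Initial family (6 sets): { ∅, { q, t }, { q, u }, { p, r, u }, { q, t, u }, Ω }.
Iteration 1 adds 6:
  { p, r, s }  = Ω∖{ q, t, u }
  { q, s, t }  = Ω∖{ p, r, u }
  { p, q, r, u }  = { p, r, u } ∪ { q, u }
  { p, r, s, t }  = Ω∖{ q, u }
  { p, r, s, u }  = Ω∖{ q, t }
  { p, q, r, t, u }  = { q, t } ∪ { p, r, u }
Iteration 2 adds 6:
  { s }  = Ω∖{ p, q, r, t, u }
  { s, t }  = Ω∖{ p, q, r, u }
  { q, s, t, u }  = { q, u } ∪ { q, s, t }
  { p, q, r, s, t }  = { q, t } ∪ { p, r, s }
  { p, q, r, s, u }  = { q, u } ∪ { p, r, s }
  { p, r, s, t, u }  = { p, r, u } ∪ { p, r, s, t }
Iteration 3: +5 →
  { q }  = Ω∖{ p, r, s, t, u }
  { t }  = Ω∖{ p, q, r, s, u }
  { u }  = Ω∖{ p, q, r, s, t }
  { p, r }  = Ω∖{ q, s, t, u }
  { q, s, u }  = { s } ∪ { q, u }
Iteration 4 adds 9:
  { q, s }  = { q } ∪ { s }
  { s, u }  = { u } ∪ { s }
  { t, u }  = { u } ∪ { t }
  { p, q, r }  = { q } ∪ { p, r }
  { p, r, t }  = Ω∖{ q, s, u }
  { s, t, u }  = { u } ∪ { s, t }
  { p, q, r, s }  = { q } ∪ { p, r, s }
  { p, q, r, t }  = { q, t } ∪ { p, r }
  { p, r, t, u }  = { p, r, u } ∪ { t }
Iteration 5 adds nothing — fixpoint reached.

σ(𝒢) = { ∅, { q }, { s }, { t }, { u }, { p, r }, { q, s }, { q, t }, { q, u }, { s, t }, { s, u }, { t, u }, { p, q, r }, { p, r, s }, { p, r, t }, { p, r, u }, { q, s, t }, { q, s, u }, { q, t, u }, { s, t, u }, { p, q, r, s }, { p, q, r, t }, { p, q, r, u }, { p, r, s, t }, { p, r, s, u }, { p, r, t, u }, { q, s, t, u }, { p, q, r, s, t }, { p, q, r, s, u }, { p, q, r, t, u }, { p, r, s, t, u }, Ω }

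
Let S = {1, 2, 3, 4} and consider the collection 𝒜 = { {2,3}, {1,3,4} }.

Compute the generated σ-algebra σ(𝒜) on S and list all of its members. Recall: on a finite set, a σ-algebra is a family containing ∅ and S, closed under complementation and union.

σ(𝒜) = { {}, {2}, {3}, {1,4}, {2,3}, {1,2,4}, {1,3,4}, S }

Trace:
Initial family (4 sets): { {}, {2,3}, {1,3,4}, S }.
Iteration 1: +2 →
  {2}  = {1,3,4}ᶜ
  {1,4}  = {2,3}ᶜ
  — 6 sets.
Iteration 2. New:
  {1,2,4}  = {1,4} ∪ {2}
  — 7 sets.
Iteration 3 (1 new):
  {3}  = {1,2,4}ᶜ
  — 8 sets.
Iteration 4 adds nothing — fixpoint reached.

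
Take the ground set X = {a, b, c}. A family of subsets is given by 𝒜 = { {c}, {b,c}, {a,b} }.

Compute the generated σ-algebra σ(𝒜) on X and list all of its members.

Start: 𝒜 ∪ {∅, X} = { {}, {c}, {a,b}, {b,c}, X }.
Iteration 1 adds 1:
  {a}  = ᶜ of {b,c}
Iteration 2: 1 new —
  {a,c}  = {c} ∪ {a}
Iteration 3: +1 →
  {b}  = ᶜ of {a,c}
Iteration 4: already closed under ᶜ and ∪.

σ(𝒜) = { {}, {a}, {b}, {c}, {a,b}, {a,c}, {b,c}, X }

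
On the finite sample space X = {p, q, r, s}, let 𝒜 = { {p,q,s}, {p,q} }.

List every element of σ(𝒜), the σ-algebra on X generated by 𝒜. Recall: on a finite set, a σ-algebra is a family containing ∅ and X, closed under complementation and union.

Start: 𝒜 ∪ {∅, X} = { {}, {p,q}, {p,q,s}, X }.
Step 1. New:
  {r}  = X∖{p,q,s}
  {r,s}  = X∖{p,q}
  — 6 sets.
Step 2: +1 →
  {p,q,r}  = {r} ∪ {p,q}
  — 7 sets.
Step 3 adds 1:
  {s}  = X∖{p,q,r}
  — 8 sets.
Step 4: already closed under ᶜ and ∪.

σ(𝒜) = { {}, {r}, {s}, {p,q}, {r,s}, {p,q,r}, {p,q,s}, X }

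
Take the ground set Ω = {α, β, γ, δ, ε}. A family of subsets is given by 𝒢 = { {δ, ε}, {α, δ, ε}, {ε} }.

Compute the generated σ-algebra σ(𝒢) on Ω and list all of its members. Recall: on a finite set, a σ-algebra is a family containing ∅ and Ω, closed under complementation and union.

Begin from { {}, {ε}, {δ, ε}, {α, δ, ε}, Ω } (that is, 𝒢 plus ∅ and Ω).
Round 1: +3 →
  {β, γ}  = Ω∖{α, δ, ε}
  {α, β, γ}  = Ω∖{δ, ε}
  {α, β, γ, δ}  = Ω∖{ε}
Round 2 (3 new):
  {β, γ, ε}  = {β, γ} ∪ {ε}
  {α, β, γ, ε}  = {α, β, γ} ∪ {ε}
  {β, γ, δ, ε}  = {δ, ε} ∪ {β, γ}
Round 3: +3 →
  {α}  = Ω∖{β, γ, δ, ε}
  {δ}  = Ω∖{α, β, γ, ε}
  {α, δ}  = Ω∖{β, γ, ε}
Round 4 (2 new):
  {α, ε}  = {ε} ∪ {α}
  {β, γ, δ}  = {β, γ} ∪ {δ}
After Round 5 the family is unchanged; done.

Therefore σ(𝒢) = { {}, {α}, {δ}, {ε}, {α, δ}, {α, ε}, {β, γ}, {δ, ε}, {α, β, γ}, {α, δ, ε}, {β, γ, δ}, {β, γ, ε}, {α, β, γ, δ}, {α, β, γ, ε}, {β, γ, δ, ε}, Ω } (|σ(𝒢)| = 16).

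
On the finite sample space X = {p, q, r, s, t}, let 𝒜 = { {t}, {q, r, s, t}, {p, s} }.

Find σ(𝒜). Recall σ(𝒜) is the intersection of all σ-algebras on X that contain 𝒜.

Begin from { {}, {t}, {p, s}, {q, r, s, t}, X } (that is, 𝒜 plus ∅ and X).
Iteration 1. New:
  {p}  = ᶜ of {q, r, s, t}
  {p, s, t}  = {p, s} ∪ {t}
  {q, r, t}  = ᶜ of {p, s}
  {p, q, r, s}  = ᶜ of {t}
Iteration 2: 3 new —
  {p, t}  = {t} ∪ {p}
  {q, r}  = ᶜ of {p, s, t}
  {p, q, r, t}  = {q, r, t} ∪ {p}
Iteration 3 (3 new):
  {s}  = ᶜ of {p, q, r, t}
  {p, q, r}  = {q, r} ∪ {p}
  {q, r, s}  = ᶜ of {p, t}
Iteration 4 (1 new):
  {s, t}  = ᶜ of {p, q, r}
After Iteration 5 the family is unchanged; done.

σ(𝒜) = { {}, {p}, {s}, {t}, {p, s}, {p, t}, {q, r}, {s, t}, {p, q, r}, {p, s, t}, {q, r, s}, {q, r, t}, {p, q, r, s}, {p, q, r, t}, {q, r, s, t}, X }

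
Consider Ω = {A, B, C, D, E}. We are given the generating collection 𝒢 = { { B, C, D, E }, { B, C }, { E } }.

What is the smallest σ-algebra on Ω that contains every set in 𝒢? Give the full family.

Seed the family with 𝒢 together with ∅ and Ω: { {  }, { E }, { B, C }, { B, C, D, E }, Ω }.
Step 1 adds 4:
  { A }  = Ω∖{ B, C, D, E }
  { A, D, E }  = Ω∖{ B, C }
  { B, C, E }  = { B, C } ∪ { E }
  { A, B, C, D }  = Ω∖{ E }
  — 9 sets.
Step 2. New:
  { A, D }  = Ω∖{ B, C, E }
  { A, E }  = { E } ∪ { A }
  { A, B, C }  = { B, C } ∪ { A }
  { A, B, C, E }  = { B, C, E } ∪ { A }
  — 13 sets.
Step 3: 3 new —
  { D }  = Ω∖{ A, B, C, E }
  { D, E }  = Ω∖{ A, B, C }
  { B, C, D }  = Ω∖{ A, E }
  — 16 sets.
Step 4: stable.

Hence σ(𝒢) has 16 members: { {  }, { A }, { D }, { E }, { A, D }, { A, E }, { B, C }, { D, E }, { A, B, C }, { A, D, E }, { B, C, D }, { B, C, E }, { A, B, C, D }, { A, B, C, E }, { B, C, D, E }, Ω }.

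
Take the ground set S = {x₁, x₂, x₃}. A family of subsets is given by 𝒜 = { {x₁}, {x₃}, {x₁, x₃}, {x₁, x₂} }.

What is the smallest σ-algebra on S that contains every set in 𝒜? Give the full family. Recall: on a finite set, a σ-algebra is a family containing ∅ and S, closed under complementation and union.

Answer: σ(𝒜) = { ∅, {x₁}, {x₂}, {x₃}, {x₁, x₂}, {x₁, x₃}, {x₂, x₃}, S }

Trace:
Take S₀ = 𝒜 ∪ {∅, S} = { ∅, {x₁}, {x₃}, {x₁, x₂}, {x₁, x₃}, S }.
Pass 1: 2 new —
  {x₂}  = S∖{x₁, x₃}
  {x₂, x₃}  = S∖{x₁}
Pass 2: stable.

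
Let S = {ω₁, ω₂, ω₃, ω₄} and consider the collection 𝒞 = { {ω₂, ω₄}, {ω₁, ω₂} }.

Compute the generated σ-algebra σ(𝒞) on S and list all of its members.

Take S₀ = 𝒞 ∪ {∅, S} = { {}, {ω₁, ω₂}, {ω₂, ω₄}, S }.
Round 1 adds 3:
  {ω₁, ω₃}  = {ω₂, ω₄}ᶜ
  {ω₃, ω₄}  = {ω₁, ω₂}ᶜ
  {ω₁, ω₂, ω₄}  = {ω₁, ω₂} ∪ {ω₂, ω₄}
  [7 total]
Round 2 (4 new):
  {ω₃}  = {ω₁, ω₂, ω₄}ᶜ
  {ω₁, ω₂, ω₃}  = {ω₁, ω₂} ∪ {ω₁, ω₃}
  {ω₁, ω₃, ω₄}  = {ω₃, ω₄} ∪ {ω₁, ω₃}
  {ω₂, ω₃, ω₄}  = {ω₃, ω₄} ∪ {ω₂, ω₄}
  [11 total]
Round 3: +3 →
  {ω₁}  = {ω₂, ω₃, ω₄}ᶜ
  {ω₂}  = {ω₁, ω₃, ω₄}ᶜ
  {ω₄}  = {ω₁, ω₂, ω₃}ᶜ
  [14 total]
Round 4 adds 2:
  {ω₁, ω₄}  = {ω₄} ∪ {ω₁}
  {ω₂, ω₃}  = {ω₃} ∪ {ω₂}
  [16 total]
Round 5: already closed under ᶜ and ∪.

Therefore σ(𝒞) = { {}, {ω₁}, {ω₂}, {ω₃}, {ω₄}, {ω₁, ω₂}, {ω₁, ω₃}, {ω₁, ω₄}, {ω₂, ω₃}, {ω₂, ω₄}, {ω₃, ω₄}, {ω₁, ω₂, ω₃}, {ω₁, ω₂, ω₄}, {ω₁, ω₃, ω₄}, {ω₂, ω₃, ω₄}, S } (|σ(𝒞)| = 16).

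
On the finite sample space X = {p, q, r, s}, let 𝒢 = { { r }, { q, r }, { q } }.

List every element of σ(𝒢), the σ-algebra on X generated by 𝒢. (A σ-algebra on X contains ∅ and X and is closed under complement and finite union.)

σ(𝒢) = { {}, { q }, { r }, { p, s }, { q, r }, { p, q, s }, { p, r, s }, X }

Derivation:
Seed the family with 𝒢 together with ∅ and X: { {}, { q }, { r }, { q, r }, X }.
Round 1 (3 new):
  { p, s }  = complement { q, r }
  { p, q, s }  = complement { r }
  { p, r, s }  = complement { q }
  |family| = 8
Round 2: closed — nothing new.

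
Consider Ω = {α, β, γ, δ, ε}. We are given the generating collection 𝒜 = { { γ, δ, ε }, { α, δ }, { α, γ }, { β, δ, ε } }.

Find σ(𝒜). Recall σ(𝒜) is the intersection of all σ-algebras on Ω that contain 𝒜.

σ(𝒜) = { {}, { α }, { β }, { γ }, { δ }, { ε }, { α, β }, { α, γ }, { α, δ }, { α, ε }, { β, γ }, { β, δ }, { β, ε }, { γ, δ }, { γ, ε }, { δ, ε }, { α, β, γ }, { α, β, δ }, { α, β, ε }, { α, γ, δ }, { α, γ, ε }, { α, δ, ε }, { β, γ, δ }, { β, γ, ε }, { β, δ, ε }, { γ, δ, ε }, { α, β, γ, δ }, { α, β, γ, ε }, { α, β, δ, ε }, { α, γ, δ, ε }, { β, γ, δ, ε }, Ω }

Check:
Start: 𝒜 ∪ {∅, Ω} = { {}, { α, γ }, { α, δ }, { β, δ, ε }, { γ, δ, ε }, Ω }.
Round 1 adds 6:
  { α, β }  = { γ, δ, ε }ᶜ
  { α, γ, δ }  = { α, δ } ∪ { α, γ }
  { β, γ, ε }  = { α, δ }ᶜ
  { α, β, δ, ε }  = { α, δ } ∪ { β, δ, ε }
  { α, γ, δ, ε }  = { γ, δ, ε } ∪ { α, δ }
  { β, γ, δ, ε }  = { γ, δ, ε } ∪ { β, δ, ε }
  (now 12)
Round 2: 8 new —
  { α }  = { β, γ, δ, ε }ᶜ
  { β }  = { α, γ, δ, ε }ᶜ
  { γ }  = { α, β, δ, ε }ᶜ
  { β, ε }  = { α, γ, δ }ᶜ
  { α, β, γ }  = { α, β } ∪ { α, γ }
  { α, β, δ }  = { α, β } ∪ { α, δ }
  { α, β, γ, δ }  = { α, β } ∪ { α, γ, δ }
  { α, β, γ, ε }  = { α, β } ∪ { β, γ, ε }
  (now 20)
Round 3. New:
  { δ }  = { α, β, γ, ε }ᶜ
  { ε }  = { α, β, γ, δ }ᶜ
  { β, γ }  = { β } ∪ { γ }
  { γ, ε }  = { α, β, δ }ᶜ
  { δ, ε }  = { α, β, γ }ᶜ
  { α, β, ε }  = { β, ε } ∪ { α, β }
  (now 26)
Round 4. New:
  { α, ε }  = { ε } ∪ { α }
  { β, δ }  = { β } ∪ { δ }
  { γ, δ }  = { α, β, ε }ᶜ
  { α, γ, ε }  = { ε } ∪ { α, γ }
  { α, δ, ε }  = { β, γ }ᶜ
  { β, γ, δ }  = { β, γ } ∪ { δ }
  (now 32)
Round 5: closed — nothing new.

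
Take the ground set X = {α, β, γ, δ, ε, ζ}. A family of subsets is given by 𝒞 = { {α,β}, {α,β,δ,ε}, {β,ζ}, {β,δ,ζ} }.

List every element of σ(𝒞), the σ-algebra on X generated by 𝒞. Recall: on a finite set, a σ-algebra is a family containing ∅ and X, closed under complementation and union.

Seed the family with 𝒞 together with ∅ and X: { {}, {α,β}, {β,ζ}, {β,δ,ζ}, {α,β,δ,ε}, X }.
Round 1. New:
  {γ,ζ}  = {α,β,δ,ε}ᶜ
  {α,β,ζ}  = {α,β} ∪ {β,ζ}
  {α,γ,ε}  = {β,δ,ζ}ᶜ
  {α,β,δ,ζ}  = {β,δ,ζ} ∪ {α,β}
  {α,γ,δ,ε}  = {β,ζ}ᶜ
  {γ,δ,ε,ζ}  = {α,β}ᶜ
  {α,β,δ,ε,ζ}  = {β,δ,ζ} ∪ {α,β,δ,ε}
  |family| = 13
Round 2. New:
  {γ}  = {α,β,δ,ε,ζ}ᶜ
  {γ,ε}  = {α,β,δ,ζ}ᶜ
  {β,γ,ζ}  = {β,ζ} ∪ {γ,ζ}
  {γ,δ,ε}  = {α,β,ζ}ᶜ
  {α,β,γ,ε}  = {α,β} ∪ {α,γ,ε}
  {α,β,γ,ζ}  = {α,β} ∪ {γ,ζ}
  {α,γ,ε,ζ}  = {α,γ,ε} ∪ {γ,ζ}
  {β,γ,δ,ζ}  = {β,δ,ζ} ∪ {γ,ζ}
  {α,β,γ,δ,ε}  = {α,β} ∪ {α,γ,δ,ε}
  {α,β,γ,δ,ζ}  = {α,β,δ,ζ} ∪ {γ,ζ}
  {α,β,γ,ε,ζ}  = {α,γ,ε} ∪ {β,ζ}
  {α,γ,δ,ε,ζ}  = {γ,δ,ε,ζ} ∪ {α,γ,ε}
  {β,γ,δ,ε,ζ}  = {β,δ,ζ} ∪ {γ,δ,ε,ζ}
  |family| = 26
Round 3: 13 new —
  {α}  = {β,γ,δ,ε,ζ}ᶜ
  {β}  = {α,γ,δ,ε,ζ}ᶜ
  {δ}  = {α,β,γ,ε,ζ}ᶜ
  {ε}  = {α,β,γ,δ,ζ}ᶜ
  {ζ}  = {α,β,γ,δ,ε}ᶜ
  {α,ε}  = {β,γ,δ,ζ}ᶜ
  {β,δ}  = {α,γ,ε,ζ}ᶜ
  {δ,ε}  = {α,β,γ,ζ}ᶜ
  {δ,ζ}  = {α,β,γ,ε}ᶜ
  {α,β,γ}  = {α,β} ∪ {γ}
  {α,δ,ε}  = {β,γ,ζ}ᶜ
  {γ,ε,ζ}  = {γ,ε} ∪ {γ,ζ}
  {β,γ,ε,ζ}  = {γ,ε} ∪ {β,γ,ζ}
  |family| = 39
Round 4 (23 new):
  {α,γ}  = {γ} ∪ {α}
  {α,δ}  = {β,γ,ε,ζ}ᶜ
  {α,ζ}  = {α} ∪ {ζ}
  {β,γ}  = {β} ∪ {γ}
  {β,ε}  = {β} ∪ {ε}
  {γ,δ}  = {γ} ∪ {δ}
  {ε,ζ}  = {ζ} ∪ {ε}
  {α,β,δ}  = {γ,ε,ζ}ᶜ
  {α,β,ε}  = {β} ∪ {α,ε}
  {α,γ,ζ}  = {γ,ζ} ∪ {α}
  {α,δ,ζ}  = {α} ∪ {δ,ζ}
  {α,ε,ζ}  = {α,ε} ∪ {ζ}
  {β,γ,δ}  = {γ} ∪ {β,δ}
  {β,γ,ε}  = {β} ∪ {γ,ε}
  {β,δ,ε}  = {β} ∪ {δ,ε}
  {β,ε,ζ}  = {β,ζ} ∪ {ε}
  {γ,δ,ζ}  = {γ} ∪ {δ,ζ}
  {δ,ε,ζ}  = {α,β,γ}ᶜ
  {α,β,γ,δ}  = {α,β,γ} ∪ {δ}
  {α,β,ε,ζ}  = {β,ζ} ∪ {α,ε}
  {α,δ,ε,ζ}  = {α,ε} ∪ {δ,ζ}
  {β,γ,δ,ε}  = {β} ∪ {γ,δ,ε}
  {β,δ,ε,ζ}  = {β,δ,ζ} ∪ {δ,ε}
  |family| = 62
Round 5 (2 new):
  {α,γ,δ}  = {β,ε,ζ}ᶜ
  {α,γ,δ,ζ}  = {β,ε}ᶜ
  |family| = 64
Round 6 adds nothing — fixpoint reached.

|σ(𝒞)| = 64.  σ(𝒞) = { {}, {α}, {β}, {γ}, {δ}, {ε}, {ζ}, {α,β}, {α,γ}, {α,δ}, {α,ε}, {α,ζ}, {β,γ}, {β,δ}, {β,ε}, {β,ζ}, {γ,δ}, {γ,ε}, {γ,ζ}, {δ,ε}, {δ,ζ}, {ε,ζ}, {α,β,γ}, {α,β,δ}, {α,β,ε}, {α,β,ζ}, {α,γ,δ}, {α,γ,ε}, {α,γ,ζ}, {α,δ,ε}, {α,δ,ζ}, {α,ε,ζ}, {β,γ,δ}, {β,γ,ε}, {β,γ,ζ}, {β,δ,ε}, {β,δ,ζ}, {β,ε,ζ}, {γ,δ,ε}, {γ,δ,ζ}, {γ,ε,ζ}, {δ,ε,ζ}, {α,β,γ,δ}, {α,β,γ,ε}, {α,β,γ,ζ}, {α,β,δ,ε}, {α,β,δ,ζ}, {α,β,ε,ζ}, {α,γ,δ,ε}, {α,γ,δ,ζ}, {α,γ,ε,ζ}, {α,δ,ε,ζ}, {β,γ,δ,ε}, {β,γ,δ,ζ}, {β,γ,ε,ζ}, {β,δ,ε,ζ}, {γ,δ,ε,ζ}, {α,β,γ,δ,ε}, {α,β,γ,δ,ζ}, {α,β,γ,ε,ζ}, {α,β,δ,ε,ζ}, {α,γ,δ,ε,ζ}, {β,γ,δ,ε,ζ}, X }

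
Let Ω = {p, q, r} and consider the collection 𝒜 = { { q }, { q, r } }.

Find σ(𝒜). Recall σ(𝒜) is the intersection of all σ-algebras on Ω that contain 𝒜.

Take S₀ = 𝒜 ∪ {∅, Ω} = { {  }, { q }, { q, r }, Ω }.
Step 1 (2 new):
  { p }  = { q, r }ᶜ
  { p, r }  = { q }ᶜ
  [6 total]
Step 2: +1 →
  { p, q }  = { q } ∪ { p }
  [7 total]
Step 3. New:
  { r }  = { p, q }ᶜ
  [8 total]
Step 4: already closed under ᶜ and ∪.

σ(𝒜) = { {  }, { p }, { q }, { r }, { p, q }, { p, r }, { q, r }, Ω }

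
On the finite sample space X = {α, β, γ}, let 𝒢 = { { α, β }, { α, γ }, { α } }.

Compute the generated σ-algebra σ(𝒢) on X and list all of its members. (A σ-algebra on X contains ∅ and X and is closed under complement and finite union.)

Take S₀ = 𝒢 ∪ {∅, X} = { {}, { α }, { α, β }, { α, γ }, X }.
Iteration 1: +3 →
  { β }  = { α, γ }ᶜ
  { γ }  = { α, β }ᶜ
  { β, γ }  = { α }ᶜ
  — 8 sets.
Iteration 2 adds nothing — fixpoint reached.

Hence σ(𝒢) has 8 members: { {}, { α }, { β }, { γ }, { α, β }, { α, γ }, { β, γ }, X }.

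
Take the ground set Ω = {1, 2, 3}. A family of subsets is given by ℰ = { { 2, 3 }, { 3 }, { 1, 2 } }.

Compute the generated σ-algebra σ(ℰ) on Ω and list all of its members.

σ(ℰ) (8 sets): { {}, { 1 }, { 2 }, { 3 }, { 1, 2 }, { 1, 3 }, { 2, 3 }, Ω }

Working:
Take S₀ = ℰ ∪ {∅, Ω} = { {}, { 3 }, { 1, 2 }, { 2, 3 }, Ω }.
Iteration 1. New:
  { 1 }  = Ω∖{ 2, 3 }
  (now 6)
Iteration 2: 1 new —
  { 1, 3 }  = { 3 } ∪ { 1 }
  (now 7)
Iteration 3 adds 1:
  { 2 }  = Ω∖{ 1, 3 }
  (now 8)
Iteration 4: stable.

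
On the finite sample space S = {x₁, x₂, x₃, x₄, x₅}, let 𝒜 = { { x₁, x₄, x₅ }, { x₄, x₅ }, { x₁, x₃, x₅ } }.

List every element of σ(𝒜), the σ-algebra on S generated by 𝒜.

σ(𝒜) (32 sets): { ∅, { x₁ }, { x₂ }, { x₃ }, { x₄ }, { x₅ }, { x₁, x₂ }, { x₁, x₃ }, { x₁, x₄ }, { x₁, x₅ }, { x₂, x₃ }, { x₂, x₄ }, { x₂, x₅ }, { x₃, x₄ }, { x₃, x₅ }, { x₄, x₅ }, { x₁, x₂, x₃ }, { x₁, x₂, x₄ }, { x₁, x₂, x₅ }, { x₁, x₃, x₄ }, { x₁, x₃, x₅ }, { x₁, x₄, x₅ }, { x₂, x₃, x₄ }, { x₂, x₃, x₅ }, { x₂, x₄, x₅ }, { x₃, x₄, x₅ }, { x₁, x₂, x₃, x₄ }, { x₁, x₂, x₃, x₅ }, { x₁, x₂, x₄, x₅ }, { x₁, x₃, x₄, x₅ }, { x₂, x₃, x₄, x₅ }, S }

Derivation:
Take S₀ = 𝒜 ∪ {∅, S} = { ∅, { x₄, x₅ }, { x₁, x₃, x₅ }, { x₁, x₄, x₅ }, S }.
Pass 1 adds 4:
  { x₂, x₃ }  = ᶜ of { x₁, x₄, x₅ }
  { x₂, x₄ }  = ᶜ of { x₁, x₃, x₅ }
  { x₁, x₂, x₃ }  = ᶜ of { x₄, x₅ }
  { x₁, x₃, x₄, x₅ }  = { x₄, x₅ } ∪ { x₁, x₃, x₅ }
  (now 9)
Pass 2. New:
  { x₂ }  = ᶜ of { x₁, x₃, x₄, x₅ }
  { x₂, x₃, x₄ }  = { x₂, x₃ } ∪ { x₂, x₄ }
  { x₂, x₄, x₅ }  = { x₄, x₅ } ∪ { x₂, x₄ }
  { x₁, x₂, x₃, x₄ }  = { x₁, x₂, x₃ } ∪ { x₂, x₄ }
  { x₁, x₂, x₃, x₅ }  = { x₁, x₂, x₃ } ∪ { x₁, x₃, x₅ }
  { x₁, x₂, x₄, x₅ }  = { x₁, x₄, x₅ } ∪ { x₂, x₄ }
  { x₂, x₃, x₄, x₅ }  = { x₄, x₅ } ∪ { x₂, x₃ }
  (now 16)
Pass 3: 6 new —
  { x₁ }  = ᶜ of { x₂, x₃, x₄, x₅ }
  { x₃ }  = ᶜ of { x₁, x₂, x₄, x₅ }
  { x₄ }  = ᶜ of { x₁, x₂, x₃, x₅ }
  { x₅ }  = ᶜ of { x₁, x₂, x₃, x₄ }
  { x₁, x₃ }  = ᶜ of { x₂, x₄, x₅ }
  { x₁, x₅ }  = ᶜ of { x₂, x₃, x₄ }
  (now 22)
Pass 4 (10 new):
  { x₁, x₂ }  = { x₂ } ∪ { x₁ }
  { x₁, x₄ }  = { x₄ } ∪ { x₁ }
  { x₂, x₅ }  = { x₂ } ∪ { x₅ }
  { x₃, x₄ }  = { x₃ } ∪ { x₄ }
  { x₃, x₅ }  = { x₅ } ∪ { x₃ }
  { x₁, x₂, x₄ }  = { x₂, x₄ } ∪ { x₁ }
  { x₁, x₂, x₅ }  = { x₂ } ∪ { x₁, x₅ }
  { x₁, x₃, x₄ }  = { x₁, x₃ } ∪ { x₄ }
  { x₂, x₃, x₅ }  = { x₅ } ∪ { x₂, x₃ }
  { x₃, x₄, x₅ }  = { x₄, x₅ } ∪ { x₃ }
  (now 32)
Pass 5: already closed under ᶜ and ∪.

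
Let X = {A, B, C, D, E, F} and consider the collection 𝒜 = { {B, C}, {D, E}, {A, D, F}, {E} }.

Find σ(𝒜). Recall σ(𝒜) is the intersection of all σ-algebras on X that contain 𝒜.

σ(𝒜) = { {}, {D}, {E}, {A, F}, {B, C}, {D, E}, {A, D, F}, {A, E, F}, {B, C, D}, {B, C, E}, {A, B, C, F}, {A, D, E, F}, {B, C, D, E}, {A, B, C, D, F}, {A, B, C, E, F}, X }

Derivation:
Take S₀ = 𝒜 ∪ {∅, X} = { {}, {E}, {B, C}, {D, E}, {A, D, F}, X }.
Pass 1: +5 →
  {B, C, E}  = ᶜ of {A, D, F}
  {A, B, C, F}  = ᶜ of {D, E}
  {A, D, E, F}  = ᶜ of {B, C}
  {B, C, D, E}  = {D, E} ∪ {B, C}
  {A, B, C, D, F}  = ᶜ of {E}
Pass 2: +2 →
  {A, F}  = ᶜ of {B, C, D, E}
  {A, B, C, E, F}  = {A, B, C, F} ∪ {E}
Pass 3: 2 new —
  {D}  = ᶜ of {A, B, C, E, F}
  {A, E, F}  = {A, F} ∪ {E}
Pass 4. New:
  {B, C, D}  = ᶜ of {A, E, F}
Pass 5 adds nothing — fixpoint reached.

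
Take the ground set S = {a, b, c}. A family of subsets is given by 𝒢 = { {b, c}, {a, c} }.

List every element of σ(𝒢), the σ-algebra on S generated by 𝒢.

Seed the family with 𝒢 together with ∅ and S: { ∅, {a, c}, {b, c}, S }.
Round 1 (2 new):
  {a}  = {b, c}ᶜ
  {b}  = {a, c}ᶜ
  — 6 sets.
Round 2 adds 1:
  {a, b}  = {b} ∪ {a}
  — 7 sets.
Round 3: +1 →
  {c}  = {a, b}ᶜ
  — 8 sets.
Round 4: already closed under ᶜ and ∪.

Hence σ(𝒢) has 8 members: { ∅, {a}, {b}, {c}, {a, b}, {a, c}, {b, c}, S }.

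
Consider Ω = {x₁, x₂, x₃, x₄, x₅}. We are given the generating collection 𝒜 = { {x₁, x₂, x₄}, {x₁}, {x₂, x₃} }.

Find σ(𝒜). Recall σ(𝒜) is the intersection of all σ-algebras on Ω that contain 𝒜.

Answer: σ(𝒜) = { {}, {x₁}, {x₂}, {x₃}, {x₄}, {x₅}, {x₁, x₂}, {x₁, x₃}, {x₁, x₄}, {x₁, x₅}, {x₂, x₃}, {x₂, x₄}, {x₂, x₅}, {x₃, x₄}, {x₃, x₅}, {x₄, x₅}, {x₁, x₂, x₃}, {x₁, x₂, x₄}, {x₁, x₂, x₅}, {x₁, x₃, x₄}, {x₁, x₃, x₅}, {x₁, x₄, x₅}, {x₂, x₃, x₄}, {x₂, x₃, x₅}, {x₂, x₄, x₅}, {x₃, x₄, x₅}, {x₁, x₂, x₃, x₄}, {x₁, x₂, x₃, x₅}, {x₁, x₂, x₄, x₅}, {x₁, x₃, x₄, x₅}, {x₂, x₃, x₄, x₅}, Ω }

Working:
Initial family (5 sets): { {}, {x₁}, {x₂, x₃}, {x₁, x₂, x₄}, Ω }.
Step 1: +5 →
  {x₃, x₅}  = complement {x₁, x₂, x₄}
  {x₁, x₂, x₃}  = {x₂, x₃} ∪ {x₁}
  {x₁, x₄, x₅}  = complement {x₂, x₃}
  {x₁, x₂, x₃, x₄}  = {x₂, x₃} ∪ {x₁, x₂, x₄}
  {x₂, x₃, x₄, x₅}  = complement {x₁}
  [10 total]
Step 2 adds 7:
  {x₅}  = complement {x₁, x₂, x₃, x₄}
  {x₄, x₅}  = complement {x₁, x₂, x₃}
  {x₁, x₃, x₅}  = {x₃, x₅} ∪ {x₁}
  {x₂, x₃, x₅}  = {x₂, x₃} ∪ {x₃, x₅}
  {x₁, x₂, x₃, x₅}  = {x₁, x₂, x₃} ∪ {x₃, x₅}
  {x₁, x₂, x₄, x₅}  = {x₁, x₄, x₅} ∪ {x₁, x₂, x₄}
  {x₁, x₃, x₄, x₅}  = {x₁, x₄, x₅} ∪ {x₃, x₅}
  [17 total]
Step 3 adds 7:
  {x₂}  = complement {x₁, x₃, x₄, x₅}
  {x₃}  = complement {x₁, x₂, x₄, x₅}
  {x₄}  = complement {x₁, x₂, x₃, x₅}
  {x₁, x₄}  = complement {x₂, x₃, x₅}
  {x₁, x₅}  = {x₅} ∪ {x₁}
  {x₂, x₄}  = complement {x₁, x₃, x₅}
  {x₃, x₄, x₅}  = {x₄, x₅} ∪ {x₃, x₅}
  [24 total]
Step 4: +8 →
  {x₁, x₂}  = complement {x₃, x₄, x₅}
  {x₁, x₃}  = {x₃} ∪ {x₁}
  {x₂, x₅}  = {x₂} ∪ {x₅}
  {x₃, x₄}  = {x₃} ∪ {x₄}
  {x₁, x₂, x₅}  = {x₂} ∪ {x₁, x₅}
  {x₁, x₃, x₄}  = {x₃} ∪ {x₁, x₄}
  {x₂, x₃, x₄}  = complement {x₁, x₅}
  {x₂, x₄, x₅}  = {x₂} ∪ {x₄, x₅}
  [32 total]
Step 5: closed — nothing new.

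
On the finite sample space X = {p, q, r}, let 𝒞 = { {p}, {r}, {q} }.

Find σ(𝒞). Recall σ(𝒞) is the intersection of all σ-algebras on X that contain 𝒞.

Begin from { {}, {p}, {q}, {r}, X } (that is, 𝒞 plus ∅ and X).
Round 1 adds 3:
  {p, q}  = ᶜ of {r}
  {p, r}  = ᶜ of {q}
  {q, r}  = ᶜ of {p}
Round 2 adds nothing — fixpoint reached.

Hence σ(𝒞) has 8 members: { {}, {p}, {q}, {r}, {p, q}, {p, r}, {q, r}, X }.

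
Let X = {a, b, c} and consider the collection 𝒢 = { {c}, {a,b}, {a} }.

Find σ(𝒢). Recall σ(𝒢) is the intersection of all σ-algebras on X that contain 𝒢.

σ(𝒢) (8 sets): { {}, {a}, {b}, {c}, {a,b}, {a,c}, {b,c}, X }

Trace:
Take S₀ = 𝒢 ∪ {∅, X} = { {}, {a}, {c}, {a,b}, X }.
Round 1: +2 →
  {a,c}  = {c} ∪ {a}
  {b,c}  = {a}ᶜ
  [7 total]
Round 2: 1 new —
  {b}  = {a,c}ᶜ
  [8 total]
After Round 3 the family is unchanged; done.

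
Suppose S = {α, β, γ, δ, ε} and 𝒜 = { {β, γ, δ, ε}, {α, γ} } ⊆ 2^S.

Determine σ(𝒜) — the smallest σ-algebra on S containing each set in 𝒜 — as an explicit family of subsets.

Take S₀ = 𝒜 ∪ {∅, S} = { ∅, {α, γ}, {β, γ, δ, ε}, S }.
Step 1. New:
  {α}  = ᶜ of {β, γ, δ, ε}
  {β, δ, ε}  = ᶜ of {α, γ}
  (now 6)
Step 2 (1 new):
  {α, β, δ, ε}  = {β, δ, ε} ∪ {α}
  (now 7)
Step 3. New:
  {γ}  = ᶜ of {α, β, δ, ε}
  (now 8)
Step 4 adds nothing — fixpoint reached.

Therefore σ(𝒜) = { ∅, {α}, {γ}, {α, γ}, {β, δ, ε}, {α, β, δ, ε}, {β, γ, δ, ε}, S } (|σ(𝒜)| = 8).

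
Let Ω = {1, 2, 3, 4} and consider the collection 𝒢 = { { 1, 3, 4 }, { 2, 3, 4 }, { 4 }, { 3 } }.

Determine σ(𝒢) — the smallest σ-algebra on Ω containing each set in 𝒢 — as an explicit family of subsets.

Take S₀ = 𝒢 ∪ {∅, Ω} = { ∅, { 3 }, { 4 }, { 1, 3, 4 }, { 2, 3, 4 }, Ω }.
Iteration 1: 5 new —
  { 1 }  = ᶜ of { 2, 3, 4 }
  { 2 }  = ᶜ of { 1, 3, 4 }
  { 3, 4 }  = { 3 } ∪ { 4 }
  { 1, 2, 3 }  = ᶜ of { 4 }
  { 1, 2, 4 }  = ᶜ of { 3 }
  [11 total]
Iteration 2. New:
  { 1, 2 }  = ᶜ of { 3, 4 }
  { 1, 3 }  = { 3 } ∪ { 1 }
  { 1, 4 }  = { 4 } ∪ { 1 }
  { 2, 3 }  = { 2 } ∪ { 3 }
  { 2, 4 }  = { 2 } ∪ { 4 }
  [16 total]
Iteration 3: closed — nothing new.

Hence σ(𝒢) has 16 members: { ∅, { 1 }, { 2 }, { 3 }, { 4 }, { 1, 2 }, { 1, 3 }, { 1, 4 }, { 2, 3 }, { 2, 4 }, { 3, 4 }, { 1, 2, 3 }, { 1, 2, 4 }, { 1, 3, 4 }, { 2, 3, 4 }, Ω }.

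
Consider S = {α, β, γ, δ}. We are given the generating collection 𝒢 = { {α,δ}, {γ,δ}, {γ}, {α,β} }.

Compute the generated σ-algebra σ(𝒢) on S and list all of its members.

Start: 𝒢 ∪ {∅, S} = { {}, {γ}, {α,β}, {α,δ}, {γ,δ}, S }.
Step 1: +4 →
  {β,γ}  = {α,δ}ᶜ
  {α,β,γ}  = {γ} ∪ {α,β}
  {α,β,δ}  = {γ}ᶜ
  {α,γ,δ}  = {γ} ∪ {α,δ}
  |family| = 10
Step 2: 3 new —
  {β}  = {α,γ,δ}ᶜ
  {δ}  = {α,β,γ}ᶜ
  {β,γ,δ}  = {γ,δ} ∪ {β,γ}
  |family| = 13
Step 3. New:
  {α}  = {β,γ,δ}ᶜ
  {β,δ}  = {δ} ∪ {β}
  |family| = 15
Step 4 adds 1:
  {α,γ}  = {β,δ}ᶜ
  |family| = 16
Step 5: already closed under ᶜ and ∪.

Hence σ(𝒢) has 16 members: { {}, {α}, {β}, {γ}, {δ}, {α,β}, {α,γ}, {α,δ}, {β,γ}, {β,δ}, {γ,δ}, {α,β,γ}, {α,β,δ}, {α,γ,δ}, {β,γ,δ}, S }.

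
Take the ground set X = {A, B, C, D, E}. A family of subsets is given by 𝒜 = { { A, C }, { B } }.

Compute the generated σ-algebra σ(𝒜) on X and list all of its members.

Begin from { {  }, { B }, { A, C }, X } (that is, 𝒜 plus ∅ and X).
Step 1 (3 new):
  { A, B, C }  = { A, C } ∪ { B }
  { B, D, E }  = { A, C }ᶜ
  { A, C, D, E }  = { B }ᶜ
  (now 7)
Step 2: 1 new —
  { D, E }  = { A, B, C }ᶜ
  (now 8)
Step 3: no new sets; the family is a σ-algebra.

|σ(𝒜)| = 8.  σ(𝒜) = { {  }, { B }, { A, C }, { D, E }, { A, B, C }, { B, D, E }, { A, C, D, E }, X }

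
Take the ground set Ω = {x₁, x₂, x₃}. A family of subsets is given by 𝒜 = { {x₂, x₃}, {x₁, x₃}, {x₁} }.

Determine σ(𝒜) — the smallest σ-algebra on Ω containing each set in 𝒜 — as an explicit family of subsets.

σ(𝒜) = { ∅, {x₁}, {x₂}, {x₃}, {x₁, x₂}, {x₁, x₃}, {x₂, x₃}, Ω }

Derivation:
Seed the family with 𝒜 together with ∅ and Ω: { ∅, {x₁}, {x₁, x₃}, {x₂, x₃}, Ω }.
Pass 1 (1 new):
  {x₂}  = ᶜ of {x₁, x₃}
  — 6 sets.
Pass 2 adds 1:
  {x₁, x₂}  = {x₂} ∪ {x₁}
  — 7 sets.
Pass 3: +1 →
  {x₃}  = ᶜ of {x₁, x₂}
  — 8 sets.
Pass 4: already closed under ᶜ and ∪.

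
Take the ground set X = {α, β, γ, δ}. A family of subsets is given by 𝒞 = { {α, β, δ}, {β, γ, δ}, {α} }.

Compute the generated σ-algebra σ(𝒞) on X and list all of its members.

Take S₀ = 𝒞 ∪ {∅, X} = { ∅, {α}, {α, β, δ}, {β, γ, δ}, X }.
Pass 1 adds 1:
  {γ}  = {α, β, δ}ᶜ
Pass 2 adds 1:
  {α, γ}  = {γ} ∪ {α}
Pass 3 (1 new):
  {β, δ}  = {α, γ}ᶜ
Pass 4: no new sets; the family is a σ-algebra.

|σ(𝒞)| = 8.  σ(𝒞) = { ∅, {α}, {γ}, {α, γ}, {β, δ}, {α, β, δ}, {β, γ, δ}, X }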